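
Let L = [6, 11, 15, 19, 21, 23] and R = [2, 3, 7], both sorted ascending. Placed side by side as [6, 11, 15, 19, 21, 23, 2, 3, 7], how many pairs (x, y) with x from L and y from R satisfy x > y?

17

For each element r of the right run, count left-run elements greater than r:
r = 2: 6, 11, 15, 19, 21, 23 → 6
r = 3: 6, 11, 15, 19, 21, 23 → 6
r = 7: 11, 15, 19, 21, 23 → 5
Cross-inversions: 6 + 6 + 5 = 17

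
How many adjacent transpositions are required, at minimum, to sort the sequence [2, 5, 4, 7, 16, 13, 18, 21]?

There are 2 adjacent swaps.

Each adjacent swap fixes exactly one inversion, so the minimum swap count equals the number of inversions.
Count inversions — for each element, later elements that are smaller:
2: none → 0
5: 4 → 1
4: none → 0
7: none → 0
16: 13 → 1
13: none → 0
18: none → 0
21: none → 0
Total inversions: 0 + 1 + 0 + 0 + 1 + 0 + 0 + 0 = 2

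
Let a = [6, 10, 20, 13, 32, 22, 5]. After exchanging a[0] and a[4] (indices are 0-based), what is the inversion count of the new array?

Positions 0 and 4 hold 6 and 32; after swapping, the array is [32, 10, 20, 13, 6, 22, 5].
Element-by-element contributions:
32: 6
10: 2
20: 3
13: 2
6: 1
22: 1
5: 0
Sum: 6 + 2 + 3 + 2 + 1 + 1 + 0 = 15

15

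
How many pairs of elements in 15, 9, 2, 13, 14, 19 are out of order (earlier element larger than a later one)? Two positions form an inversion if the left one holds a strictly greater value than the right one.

Out-of-order pairs: 5

Listing every pair i<j with a[i]>a[j] (using 1-based positions):
(1,2): 15 > 9
(1,3): 15 > 2
(1,4): 15 > 13
(1,5): 15 > 14
(2,3): 9 > 2
That's 5 pairs.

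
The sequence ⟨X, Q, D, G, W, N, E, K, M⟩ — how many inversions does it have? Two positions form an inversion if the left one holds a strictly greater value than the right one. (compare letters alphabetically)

Count, for each position, how many later elements it exceeds:
X: 8
Q: 6
D: 0
G: 1
W: 4
N: 3
E: 0
K: 0
M: 0
Sum: 8 + 6 + 0 + 1 + 4 + 3 + 0 + 0 + 0 = 22

22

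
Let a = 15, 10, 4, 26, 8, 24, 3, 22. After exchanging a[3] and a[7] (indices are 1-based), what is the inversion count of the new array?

Positions 3 and 7 hold 4 and 3; after swapping, the array is [15, 10, 3, 26, 8, 24, 4, 22].
For each element, count later entries that are smaller:
15 → 10, 3, 8, 4 → 4
10 → 3, 8, 4 → 3
3 → none → 0
26 → 8, 24, 4, 22 → 4
8 → 4 → 1
24 → 4, 22 → 2
4 → none → 0
22 → none → 0
Sum: 4 + 3 + 0 + 4 + 1 + 2 + 0 + 0 = 14

14 inversions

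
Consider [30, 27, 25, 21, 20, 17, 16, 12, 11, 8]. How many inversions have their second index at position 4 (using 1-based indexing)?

The element at index 4 is 21.
Elements before it: 30, 27, 25
Those larger than 21: 30, 27, 25

3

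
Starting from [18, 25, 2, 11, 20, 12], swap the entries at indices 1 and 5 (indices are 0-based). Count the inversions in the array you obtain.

5

Positions 1 and 5 hold 25 and 12; after swapping, the array is [18, 12, 2, 11, 20, 25].
Element-by-element contributions:
18: 3
12: 2
2: 0
11: 0
20: 0
25: 0
Sum: 3 + 2 + 0 + 0 + 0 + 0 = 5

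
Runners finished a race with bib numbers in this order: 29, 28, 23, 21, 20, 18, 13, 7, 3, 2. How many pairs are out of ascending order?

Sweep left to right; for each value list the smaller values that follow it:
29: 9
28: 8
23: 7
21: 6
20: 5
18: 4
13: 3
7: 2
3: 1
2: 0
Sum: 9 + 8 + 7 + 6 + 5 + 4 + 3 + 2 + 1 + 0 = 45

Inversions: 45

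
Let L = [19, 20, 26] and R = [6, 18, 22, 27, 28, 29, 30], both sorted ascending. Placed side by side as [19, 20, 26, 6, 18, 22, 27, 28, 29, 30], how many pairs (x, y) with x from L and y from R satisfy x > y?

Take each right-half value and tally the left-half values above it:
r = 6: 19, 20, 26 → 3
r = 18: 19, 20, 26 → 3
r = 22: 26 → 1
r = 27: none → 0
r = 28: none → 0
r = 29: none → 0
r = 30: none → 0
Cross-inversions: 3 + 3 + 1 + 0 + 0 + 0 + 0 = 7

7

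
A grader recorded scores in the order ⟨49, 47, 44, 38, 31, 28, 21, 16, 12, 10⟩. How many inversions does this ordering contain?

Inversions: 45

Element-by-element contributions:
49: 9
47: 8
44: 7
38: 6
31: 5
28: 4
21: 3
16: 2
12: 1
10: 0
Sum: 9 + 8 + 7 + 6 + 5 + 4 + 3 + 2 + 1 + 0 = 45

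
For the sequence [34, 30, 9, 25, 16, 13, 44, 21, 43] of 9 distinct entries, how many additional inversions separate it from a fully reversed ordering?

19

Maximum inversions for 9 distinct elements is C(9, 2) = 9·8/2 = 36.
Current inversions — for each element, count later smaller elements:
34: 6
30: 5
9: 0
25: 3
16: 1
13: 0
44: 2
21: 0
43: 0
Current total: 6 + 5 + 0 + 3 + 1 + 0 + 2 + 0 + 0 = 17
Shortfall: 36 − 17 = 19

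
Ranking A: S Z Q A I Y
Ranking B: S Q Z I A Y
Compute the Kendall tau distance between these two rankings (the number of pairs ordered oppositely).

2

Assign each item its position (1..6) in the first ordering, then rewrite the second ordering as that position sequence:
positions: S→1, Z→2, Q→3, A→4, I→5, Y→6
second ordering as positions: [1, 3, 2, 5, 4, 6]
Discordant pairs = inversions in this position sequence.
1: 0
3: 2 → 1
2: 0
5: 4 → 1
4: 0
6: 0
Total: 0 + 1 + 0 + 1 + 0 + 0 = 2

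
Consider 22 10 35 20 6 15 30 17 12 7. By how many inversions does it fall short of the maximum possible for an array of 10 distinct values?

16 inversions short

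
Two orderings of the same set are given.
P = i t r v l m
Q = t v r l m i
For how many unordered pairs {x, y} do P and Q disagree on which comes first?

6 disagreeing pairs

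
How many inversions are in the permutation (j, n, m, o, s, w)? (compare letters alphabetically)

Sweep left to right; for each value list the smaller values that follow it:
j → none → 0
n → m → 1
m → none → 0
o → none → 0
s → none → 0
w → none → 0
Sum: 0 + 1 + 0 + 0 + 0 + 0 = 1

1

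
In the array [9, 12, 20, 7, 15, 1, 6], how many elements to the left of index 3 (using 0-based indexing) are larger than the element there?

The element at index 3 is 7.
Elements before it: 9, 12, 20
Those larger than 7: 9, 12, 20

3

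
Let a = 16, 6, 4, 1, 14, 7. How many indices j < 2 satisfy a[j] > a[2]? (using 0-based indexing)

2 such elements

The element at index 2 is 4.
Elements before it: 16, 6
Those larger than 4: 16, 6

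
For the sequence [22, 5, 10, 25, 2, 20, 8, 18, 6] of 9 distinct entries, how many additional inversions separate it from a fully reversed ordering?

Maximum inversions for 9 distinct elements is C(9, 2) = 9·8/2 = 36.
Current inversions — for each element, count later smaller elements:
22: 7
5: 1
10: 3
25: 5
2: 0
20: 3
8: 1
18: 1
6: 0
Current total: 7 + 1 + 3 + 5 + 0 + 3 + 1 + 1 + 0 = 21
Shortfall: 36 − 21 = 15

15 inversions short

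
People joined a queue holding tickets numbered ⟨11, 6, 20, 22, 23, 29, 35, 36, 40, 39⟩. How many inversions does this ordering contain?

2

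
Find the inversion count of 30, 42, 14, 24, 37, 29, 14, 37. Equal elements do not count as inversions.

14 inversions

Element-by-element contributions:
30 → 14, 24, 29, 14 → 4
42 → 14, 24, 37, 29, 14, 37 → 6
14 → none → 0
24 → 14 → 1
37 → 29, 14 → 2
29 → 14 → 1
14 → none → 0
37 → none → 0
Sum: 4 + 6 + 0 + 1 + 2 + 1 + 0 + 0 = 14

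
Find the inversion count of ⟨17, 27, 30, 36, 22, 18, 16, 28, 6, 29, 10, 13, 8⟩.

54 out-of-order pairs

Sweep left to right; for each value list the smaller values that follow it:
17 → 16, 6, 10, 13, 8 → 5
27 → 22, 18, 16, 6, 10, 13, 8 → 7
30 → 22, 18, 16, 28, 6, 29, 10, 13, 8 → 9
36 → 22, 18, 16, 28, 6, 29, 10, 13, 8 → 9
22 → 18, 16, 6, 10, 13, 8 → 6
18 → 16, 6, 10, 13, 8 → 5
16 → 6, 10, 13, 8 → 4
28 → 6, 10, 13, 8 → 4
6 → none → 0
29 → 10, 13, 8 → 3
10 → 8 → 1
13 → 8 → 1
8 → none → 0
Sum: 5 + 7 + 9 + 9 + 6 + 5 + 4 + 4 + 0 + 3 + 1 + 1 + 0 = 54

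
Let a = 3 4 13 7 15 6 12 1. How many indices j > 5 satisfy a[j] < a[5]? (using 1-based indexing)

3

The element at index 5 is 15.
Elements after it: 6, 12, 1
Those smaller than 15: 6, 12, 1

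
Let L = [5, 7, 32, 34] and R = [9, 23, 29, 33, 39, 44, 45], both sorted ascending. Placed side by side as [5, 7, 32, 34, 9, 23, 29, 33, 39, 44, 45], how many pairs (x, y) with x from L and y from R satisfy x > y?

Split inversions: 7

For each element r of the right run, count left-run elements greater than r:
r = 9: 32, 34 → 2
r = 23: 32, 34 → 2
r = 29: 32, 34 → 2
r = 33: 34 → 1
r = 39: none → 0
r = 44: none → 0
r = 45: none → 0
Cross-inversions: 2 + 2 + 2 + 1 + 0 + 0 + 0 = 7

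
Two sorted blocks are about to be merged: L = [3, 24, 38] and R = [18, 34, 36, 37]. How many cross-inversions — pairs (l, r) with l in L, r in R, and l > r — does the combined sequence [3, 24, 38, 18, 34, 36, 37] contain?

For each element r of the right run, count left-run elements greater than r:
r = 18: 24, 38 → 2
r = 34: 38 → 1
r = 36: 38 → 1
r = 37: 38 → 1
Cross-inversions: 2 + 1 + 1 + 1 = 5

There are 5 cross-inversions.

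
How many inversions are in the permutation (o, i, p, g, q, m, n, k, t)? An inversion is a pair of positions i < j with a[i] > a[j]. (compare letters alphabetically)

15 inversions

Count, for each position, how many later elements it exceeds:
o → i, g, m, n, k → 5
i → g → 1
p → g, m, n, k → 4
g → none → 0
q → m, n, k → 3
m → k → 1
n → k → 1
k → none → 0
t → none → 0
Sum: 5 + 1 + 4 + 0 + 3 + 1 + 1 + 0 + 0 = 15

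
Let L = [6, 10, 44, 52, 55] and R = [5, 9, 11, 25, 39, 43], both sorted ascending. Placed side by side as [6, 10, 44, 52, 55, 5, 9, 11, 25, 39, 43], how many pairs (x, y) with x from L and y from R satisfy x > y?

Count, for every r in R, how many entries of L exceed r:
r = 5: 6, 10, 44, 52, 55 → 5
r = 9: 10, 44, 52, 55 → 4
r = 11: 44, 52, 55 → 3
r = 25: 44, 52, 55 → 3
r = 39: 44, 52, 55 → 3
r = 43: 44, 52, 55 → 3
Cross-inversions: 5 + 4 + 3 + 3 + 3 + 3 = 21

21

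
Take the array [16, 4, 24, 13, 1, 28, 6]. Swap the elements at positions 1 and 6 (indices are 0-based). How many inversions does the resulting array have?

12

Positions 1 and 6 hold 4 and 6; after swapping, the array is [16, 6, 24, 13, 1, 28, 4].
Element-by-element contributions:
16: 4
6: 2
24: 3
13: 2
1: 0
28: 1
4: 0
Sum: 4 + 2 + 3 + 2 + 0 + 1 + 0 = 12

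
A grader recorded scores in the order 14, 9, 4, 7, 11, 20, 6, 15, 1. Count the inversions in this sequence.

There are 20 out-of-order pairs.

Sweep left to right; for each value list the smaller values that follow it:
14: 6
9: 4
4: 1
7: 2
11: 2
20: 3
6: 1
15: 1
1: 0
Sum: 6 + 4 + 1 + 2 + 2 + 3 + 1 + 1 + 0 = 20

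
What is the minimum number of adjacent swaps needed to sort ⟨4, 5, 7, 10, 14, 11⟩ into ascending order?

1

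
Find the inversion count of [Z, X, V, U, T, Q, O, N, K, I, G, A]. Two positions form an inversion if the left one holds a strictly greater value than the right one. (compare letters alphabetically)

Count, for each position, how many later elements it exceeds:
Z: 11
X: 10
V: 9
U: 8
T: 7
Q: 6
O: 5
N: 4
K: 3
I: 2
G: 1
A: 0
Sum: 11 + 10 + 9 + 8 + 7 + 6 + 5 + 4 + 3 + 2 + 1 + 0 = 66

66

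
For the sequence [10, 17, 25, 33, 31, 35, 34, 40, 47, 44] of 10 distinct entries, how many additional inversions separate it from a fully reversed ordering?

42 inversions short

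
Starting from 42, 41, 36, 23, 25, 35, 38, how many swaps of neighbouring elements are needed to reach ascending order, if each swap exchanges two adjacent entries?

14 swaps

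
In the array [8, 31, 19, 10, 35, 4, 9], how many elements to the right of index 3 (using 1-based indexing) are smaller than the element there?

The element at index 3 is 19.
Elements after it: 10, 35, 4, 9
Those smaller than 19: 10, 4, 9

3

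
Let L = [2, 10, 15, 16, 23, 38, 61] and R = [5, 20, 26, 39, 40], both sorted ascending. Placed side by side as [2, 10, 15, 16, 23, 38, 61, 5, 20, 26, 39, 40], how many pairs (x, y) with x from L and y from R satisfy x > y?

For each element r of the right run, count left-run elements greater than r:
r = 5: 10, 15, 16, 23, 38, 61 → 6
r = 20: 23, 38, 61 → 3
r = 26: 38, 61 → 2
r = 39: 61 → 1
r = 40: 61 → 1
Cross-inversions: 6 + 3 + 2 + 1 + 1 = 13

13 cross-inversions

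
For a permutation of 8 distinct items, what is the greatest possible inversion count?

28

The maximum occurs when the array is in strictly decreasing order: every one of the C(8, 2) pairs is inverted.
C(8, 2) = 8·7/2 = 28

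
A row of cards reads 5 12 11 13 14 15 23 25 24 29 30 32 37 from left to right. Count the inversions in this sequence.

Count, for each position, how many later elements it exceeds:
5: 0
12: 1
11: 0
13: 0
14: 0
15: 0
23: 0
25: 1
24: 0
29: 0
30: 0
32: 0
37: 0
Sum: 0 + 1 + 0 + 0 + 0 + 0 + 0 + 1 + 0 + 0 + 0 + 0 + 0 = 2

There are 2 out-of-order pairs.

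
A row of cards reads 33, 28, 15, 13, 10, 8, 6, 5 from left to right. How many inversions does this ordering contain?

Out-of-order pairs: 28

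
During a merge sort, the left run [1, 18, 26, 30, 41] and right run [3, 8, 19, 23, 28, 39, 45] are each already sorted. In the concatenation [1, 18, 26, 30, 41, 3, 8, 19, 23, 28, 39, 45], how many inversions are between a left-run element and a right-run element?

17

For each element r of the right run, count left-run elements greater than r:
r = 3: 18, 26, 30, 41 → 4
r = 8: 18, 26, 30, 41 → 4
r = 19: 26, 30, 41 → 3
r = 23: 26, 30, 41 → 3
r = 28: 30, 41 → 2
r = 39: 41 → 1
r = 45: none → 0
Cross-inversions: 4 + 4 + 3 + 3 + 2 + 1 + 0 = 17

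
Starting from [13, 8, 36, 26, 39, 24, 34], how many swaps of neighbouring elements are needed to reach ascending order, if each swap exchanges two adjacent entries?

Each adjacent swap fixes exactly one inversion, so the minimum swap count equals the number of inversions.
Count inversions — for each element, later elements that are smaller:
13: 8 → 1
8: none → 0
36: 26, 24, 34 → 3
26: 24 → 1
39: 24, 34 → 2
24: none → 0
34: none → 0
Total inversions: 1 + 0 + 3 + 1 + 2 + 0 + 0 = 7

7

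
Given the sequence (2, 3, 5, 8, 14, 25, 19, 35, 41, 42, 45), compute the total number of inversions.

Inversions: 1

For each element, count later entries that are smaller:
2: 0
3: 0
5: 0
8: 0
14: 0
25: 1
19: 0
35: 0
41: 0
42: 0
45: 0
Sum: 0 + 0 + 0 + 0 + 0 + 1 + 0 + 0 + 0 + 0 + 0 = 1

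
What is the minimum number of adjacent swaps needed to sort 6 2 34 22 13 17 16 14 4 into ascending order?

Adjacent swaps: 20

The minimum number of adjacent swaps to sort an array equals its inversion count, since every such swap removes exactly one inversion.
Count inversions — for each element, later elements that are smaller:
6: 2, 4 → 2
2: none → 0
34: 22, 13, 17, 16, 14, 4 → 6
22: 13, 17, 16, 14, 4 → 5
13: 4 → 1
17: 16, 14, 4 → 3
16: 14, 4 → 2
14: 4 → 1
4: none → 0
Total inversions: 2 + 0 + 6 + 5 + 1 + 3 + 2 + 1 + 0 = 20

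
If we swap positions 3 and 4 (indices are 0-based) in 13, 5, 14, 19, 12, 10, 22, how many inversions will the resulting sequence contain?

Positions 3 and 4 hold 19 and 12; after swapping, the array is [13, 5, 14, 12, 19, 10, 22].
Sweep left to right; for each value list the smaller values that follow it:
13 → 5, 12, 10 → 3
5 → none → 0
14 → 12, 10 → 2
12 → 10 → 1
19 → 10 → 1
10 → none → 0
22 → none → 0
Sum: 3 + 0 + 2 + 1 + 1 + 0 + 0 = 7

7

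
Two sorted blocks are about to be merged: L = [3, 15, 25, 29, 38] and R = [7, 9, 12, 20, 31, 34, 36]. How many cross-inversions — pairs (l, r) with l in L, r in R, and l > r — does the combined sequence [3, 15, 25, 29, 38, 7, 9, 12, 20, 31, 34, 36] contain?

Take each right-half value and tally the left-half values above it:
r = 7: 15, 25, 29, 38 → 4
r = 9: 15, 25, 29, 38 → 4
r = 12: 15, 25, 29, 38 → 4
r = 20: 25, 29, 38 → 3
r = 31: 38 → 1
r = 34: 38 → 1
r = 36: 38 → 1
Cross-inversions: 4 + 4 + 4 + 3 + 1 + 1 + 1 = 18

18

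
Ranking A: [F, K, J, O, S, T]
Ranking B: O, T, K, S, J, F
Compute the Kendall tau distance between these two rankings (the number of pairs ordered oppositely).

Assign each item its position (1..6) in the first ordering, then rewrite the second ordering as that position sequence:
positions: F→1, K→2, J→3, O→4, S→5, T→6
second ordering as positions: [4, 6, 2, 5, 3, 1]
Discordant pairs = inversions in this position sequence.
4: 2, 3, 1 → 3
6: 2, 5, 3, 1 → 4
2: 1 → 1
5: 3, 1 → 2
3: 1 → 1
1: 0
Total: 3 + 4 + 1 + 2 + 1 + 0 = 11

11 discordant pairs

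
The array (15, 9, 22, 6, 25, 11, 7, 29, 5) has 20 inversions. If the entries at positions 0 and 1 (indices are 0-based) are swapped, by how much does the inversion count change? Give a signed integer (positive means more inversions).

-1

Positions 0 and 1 hold 15 and 9; after swapping, the array is [9, 15, 22, 6, 25, 11, 7, 29, 5].
Sweep left to right; for each value list the smaller values that follow it:
9 → 6, 7, 5 → 3
15 → 6, 11, 7, 5 → 4
22 → 6, 11, 7, 5 → 4
6 → 5 → 1
25 → 11, 7, 5 → 3
11 → 7, 5 → 2
7 → 5 → 1
29 → 5 → 1
5 → none → 0
Sum: 3 + 4 + 4 + 1 + 3 + 2 + 1 + 1 + 0 = 19
Change: 19 − 20 = -1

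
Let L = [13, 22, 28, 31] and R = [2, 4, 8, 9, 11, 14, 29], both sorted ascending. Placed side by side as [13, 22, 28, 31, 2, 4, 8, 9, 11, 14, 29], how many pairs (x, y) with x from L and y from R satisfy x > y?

Take each right-half value and tally the left-half values above it:
r = 2: 13, 22, 28, 31 → 4
r = 4: 13, 22, 28, 31 → 4
r = 8: 13, 22, 28, 31 → 4
r = 9: 13, 22, 28, 31 → 4
r = 11: 13, 22, 28, 31 → 4
r = 14: 22, 28, 31 → 3
r = 29: 31 → 1
Cross-inversions: 4 + 4 + 4 + 4 + 4 + 3 + 1 = 24

24 cross-inversions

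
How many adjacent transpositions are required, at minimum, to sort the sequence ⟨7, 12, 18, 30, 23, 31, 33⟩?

Each adjacent swap fixes exactly one inversion, so the minimum swap count equals the number of inversions.
Count inversions — for each element, later elements that are smaller:
7: none → 0
12: none → 0
18: none → 0
30: 23 → 1
23: none → 0
31: none → 0
33: none → 0
Total inversions: 0 + 0 + 0 + 1 + 0 + 0 + 0 = 1

Adjacent swaps: 1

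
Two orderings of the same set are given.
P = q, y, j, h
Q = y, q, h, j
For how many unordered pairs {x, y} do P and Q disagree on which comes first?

There are 2 disagreeing pairs.

Assign each item its position (1..4) in the first ordering, then rewrite the second ordering as that position sequence:
positions: q→1, y→2, j→3, h→4
second ordering as positions: [2, 1, 4, 3]
Discordant pairs = inversions in this position sequence.
2: 1 → 1
1: 0
4: 3 → 1
3: 0
Total: 1 + 0 + 1 + 0 = 2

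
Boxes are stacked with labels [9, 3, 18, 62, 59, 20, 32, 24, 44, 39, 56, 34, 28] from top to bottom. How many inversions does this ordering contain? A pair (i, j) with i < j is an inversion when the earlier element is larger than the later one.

28 out-of-order pairs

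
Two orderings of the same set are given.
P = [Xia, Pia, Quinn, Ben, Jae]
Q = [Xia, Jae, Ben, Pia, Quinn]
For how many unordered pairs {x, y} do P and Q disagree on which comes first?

5

Assign each item its position (1..5) in the first ordering, then rewrite the second ordering as that position sequence:
positions: Xia→1, Pia→2, Quinn→3, Ben→4, Jae→5
second ordering as positions: [1, 5, 4, 2, 3]
Discordant pairs = inversions in this position sequence.
1: 0
5: 4, 2, 3 → 3
4: 2, 3 → 2
2: 0
3: 0
Total: 0 + 3 + 2 + 0 + 0 = 5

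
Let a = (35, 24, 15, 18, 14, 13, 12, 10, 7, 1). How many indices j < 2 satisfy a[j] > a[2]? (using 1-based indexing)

The element at index 2 is 24.
Elements before it: 35
Those larger than 24: 35

1 such element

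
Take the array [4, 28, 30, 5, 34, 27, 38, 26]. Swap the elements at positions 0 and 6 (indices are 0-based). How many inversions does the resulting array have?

21 inversions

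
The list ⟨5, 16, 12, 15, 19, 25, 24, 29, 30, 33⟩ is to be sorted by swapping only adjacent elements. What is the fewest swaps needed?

Swaps: 3

Each adjacent swap fixes exactly one inversion, so the minimum swap count equals the number of inversions.
Count inversions — for each element, later elements that are smaller:
5: none → 0
16: 12, 15 → 2
12: none → 0
15: none → 0
19: none → 0
25: 24 → 1
24: none → 0
29: none → 0
30: none → 0
33: none → 0
Total inversions: 0 + 2 + 0 + 0 + 0 + 1 + 0 + 0 + 0 + 0 = 3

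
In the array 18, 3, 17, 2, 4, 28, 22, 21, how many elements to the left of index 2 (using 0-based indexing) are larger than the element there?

1 such element

The element at index 2 is 17.
Elements before it: 18, 3
Those larger than 17: 18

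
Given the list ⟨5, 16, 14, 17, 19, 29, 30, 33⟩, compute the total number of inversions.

Count, for each position, how many later elements it exceeds:
5 → none → 0
16 → 14 → 1
14 → none → 0
17 → none → 0
19 → none → 0
29 → none → 0
30 → none → 0
33 → none → 0
Sum: 0 + 1 + 0 + 0 + 0 + 0 + 0 + 0 = 1

Inversions: 1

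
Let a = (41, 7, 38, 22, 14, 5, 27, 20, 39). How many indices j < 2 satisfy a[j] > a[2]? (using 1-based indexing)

1

The element at index 2 is 7.
Elements before it: 41
Those larger than 7: 41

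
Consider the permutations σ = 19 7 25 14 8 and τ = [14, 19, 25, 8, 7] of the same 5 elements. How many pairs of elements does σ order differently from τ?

5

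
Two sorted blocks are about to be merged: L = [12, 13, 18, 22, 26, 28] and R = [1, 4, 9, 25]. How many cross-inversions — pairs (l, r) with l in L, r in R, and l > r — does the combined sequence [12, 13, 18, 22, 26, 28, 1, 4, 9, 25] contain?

20 cross-inversions

For each element r of the right run, count left-run elements greater than r:
r = 1: 12, 13, 18, 22, 26, 28 → 6
r = 4: 12, 13, 18, 22, 26, 28 → 6
r = 9: 12, 13, 18, 22, 26, 28 → 6
r = 25: 26, 28 → 2
Cross-inversions: 6 + 6 + 6 + 2 = 20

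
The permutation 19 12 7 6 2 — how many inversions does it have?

Out-of-order index pairs (1-indexed):
(1,2): 19 > 12
(1,3): 19 > 7
(1,4): 19 > 6
(1,5): 19 > 2
(2,3): 12 > 7
(2,4): 12 > 6
(2,5): 12 > 2
(3,4): 7 > 6
(3,5): 7 > 2
(4,5): 6 > 2
That's 10 pairs.

There are 10 inversions.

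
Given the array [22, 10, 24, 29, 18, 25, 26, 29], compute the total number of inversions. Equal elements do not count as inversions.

Sweep left to right; for each value list the smaller values that follow it:
22: 2
10: 0
24: 1
29: 3
18: 0
25: 0
26: 0
29: 0
Sum: 2 + 0 + 1 + 3 + 0 + 0 + 0 + 0 = 6

6 inversions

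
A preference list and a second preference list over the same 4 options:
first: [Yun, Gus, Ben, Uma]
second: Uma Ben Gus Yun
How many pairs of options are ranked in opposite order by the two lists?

Assign each item its position (1..4) in the first ordering, then rewrite the second ordering as that position sequence:
positions: Yun→1, Gus→2, Ben→3, Uma→4
second ordering as positions: [4, 3, 2, 1]
Discordant pairs = inversions in this position sequence.
4: 3, 2, 1 → 3
3: 2, 1 → 2
2: 1 → 1
1: 0
Total: 3 + 2 + 1 + 0 = 6

Pairs: 6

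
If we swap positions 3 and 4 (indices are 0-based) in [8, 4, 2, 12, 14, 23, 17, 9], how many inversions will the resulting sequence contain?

Positions 3 and 4 hold 12 and 14; after swapping, the array is [8, 4, 2, 14, 12, 23, 17, 9].
Element-by-element contributions:
8: 2
4: 1
2: 0
14: 2
12: 1
23: 2
17: 1
9: 0
Sum: 2 + 1 + 0 + 2 + 1 + 2 + 1 + 0 = 9

9 inversions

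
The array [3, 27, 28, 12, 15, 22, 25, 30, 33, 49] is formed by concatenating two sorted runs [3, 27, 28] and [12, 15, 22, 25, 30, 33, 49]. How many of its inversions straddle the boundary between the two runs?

8 split inversions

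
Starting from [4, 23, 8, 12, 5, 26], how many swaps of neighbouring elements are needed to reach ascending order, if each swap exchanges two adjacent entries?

5 swaps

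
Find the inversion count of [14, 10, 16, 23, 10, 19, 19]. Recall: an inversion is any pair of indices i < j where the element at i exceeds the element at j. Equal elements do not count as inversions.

Count, for each position, how many later elements it exceeds:
14 → 10, 10 → 2
10 → none → 0
16 → 10 → 1
23 → 10, 19, 19 → 3
10 → none → 0
19 → none → 0
19 → none → 0
Sum: 2 + 0 + 1 + 3 + 0 + 0 + 0 = 6

6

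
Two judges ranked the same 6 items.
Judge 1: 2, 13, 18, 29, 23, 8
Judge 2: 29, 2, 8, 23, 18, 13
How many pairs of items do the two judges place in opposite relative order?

9

Assign each item its position (1..6) in the first ordering, then rewrite the second ordering as that position sequence:
positions: 2→1, 13→2, 18→3, 29→4, 23→5, 8→6
second ordering as positions: [4, 1, 6, 5, 3, 2]
Discordant pairs = inversions in this position sequence.
4: 1, 3, 2 → 3
1: 0
6: 5, 3, 2 → 3
5: 3, 2 → 2
3: 2 → 1
2: 0
Total: 3 + 0 + 3 + 2 + 1 + 0 = 9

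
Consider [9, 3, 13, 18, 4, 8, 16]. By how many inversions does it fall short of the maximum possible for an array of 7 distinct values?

13

Maximum inversions for 7 distinct elements is C(7, 2) = 7·6/2 = 21.
Current inversions — for each element, count later smaller elements:
9: 3
3: 0
13: 2
18: 3
4: 0
8: 0
16: 0
Current total: 3 + 0 + 2 + 3 + 0 + 0 + 0 = 8
Shortfall: 21 − 8 = 13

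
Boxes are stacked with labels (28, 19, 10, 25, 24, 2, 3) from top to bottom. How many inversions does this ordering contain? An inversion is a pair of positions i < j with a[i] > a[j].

Sweep left to right; for each value list the smaller values that follow it:
28: 6
19: 3
10: 2
25: 3
24: 2
2: 0
3: 0
Sum: 6 + 3 + 2 + 3 + 2 + 0 + 0 = 16

There are 16 inversions.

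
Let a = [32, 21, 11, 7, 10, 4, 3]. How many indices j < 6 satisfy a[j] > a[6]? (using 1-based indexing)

5 such elements

The element at index 6 is 4.
Elements before it: 32, 21, 11, 7, 10
Those larger than 4: 32, 21, 11, 7, 10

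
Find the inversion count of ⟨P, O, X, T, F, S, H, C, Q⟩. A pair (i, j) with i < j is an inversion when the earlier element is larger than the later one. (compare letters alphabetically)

23 out-of-order pairs

Sweep left to right; for each value list the smaller values that follow it:
P → O, F, H, C → 4
O → F, H, C → 3
X → T, F, S, H, C, Q → 6
T → F, S, H, C, Q → 5
F → C → 1
S → H, C, Q → 3
H → C → 1
C → none → 0
Q → none → 0
Sum: 4 + 3 + 6 + 5 + 1 + 3 + 1 + 0 + 0 = 23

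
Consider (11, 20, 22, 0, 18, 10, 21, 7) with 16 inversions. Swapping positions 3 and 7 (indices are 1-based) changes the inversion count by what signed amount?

-1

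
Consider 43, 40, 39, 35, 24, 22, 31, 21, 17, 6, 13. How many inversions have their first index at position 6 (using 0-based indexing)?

The element at index 6 is 31.
Elements after it: 21, 17, 6, 13
Those smaller than 31: 21, 17, 6, 13

4 such elements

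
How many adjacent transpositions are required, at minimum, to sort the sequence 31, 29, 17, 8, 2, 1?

Minimum adjacent swaps = number of inversions (each swap of adjacent out-of-order elements removes one inversion and no swap can remove more).
Count inversions — for each element, later elements that are smaller:
31: 29, 17, 8, 2, 1 → 5
29: 17, 8, 2, 1 → 4
17: 8, 2, 1 → 3
8: 2, 1 → 2
2: 1 → 1
1: none → 0
Total inversions: 5 + 4 + 3 + 2 + 1 + 0 = 15

15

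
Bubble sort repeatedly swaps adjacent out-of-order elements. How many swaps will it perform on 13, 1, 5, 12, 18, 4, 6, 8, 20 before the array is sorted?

13 adjacent swaps

Each adjacent swap fixes exactly one inversion, so the minimum swap count equals the number of inversions.
Count inversions — for each element, later elements that are smaller:
13: 1, 5, 12, 4, 6, 8 → 6
1: none → 0
5: 4 → 1
12: 4, 6, 8 → 3
18: 4, 6, 8 → 3
4: none → 0
6: none → 0
8: none → 0
20: none → 0
Total inversions: 6 + 0 + 1 + 3 + 3 + 0 + 0 + 0 + 0 = 13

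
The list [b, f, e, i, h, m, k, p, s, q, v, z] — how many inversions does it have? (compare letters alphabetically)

Sweep left to right; for each value list the smaller values that follow it:
b: 0
f: 1
e: 0
i: 1
h: 0
m: 1
k: 0
p: 0
s: 1
q: 0
v: 0
z: 0
Sum: 0 + 1 + 0 + 1 + 0 + 1 + 0 + 0 + 1 + 0 + 0 + 0 = 4

Out-of-order pairs: 4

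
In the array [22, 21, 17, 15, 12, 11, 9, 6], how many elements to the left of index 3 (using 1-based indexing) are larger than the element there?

2 such elements

The element at index 3 is 17.
Elements before it: 22, 21
Those larger than 17: 22, 21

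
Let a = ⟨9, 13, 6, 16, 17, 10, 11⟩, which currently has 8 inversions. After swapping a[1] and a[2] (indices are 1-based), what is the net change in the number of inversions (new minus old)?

+1

Positions 1 and 2 hold 9 and 13; after swapping, the array is [13, 9, 6, 16, 17, 10, 11].
Sweep left to right; for each value list the smaller values that follow it:
13: 4
9: 1
6: 0
16: 2
17: 2
10: 0
11: 0
Sum: 4 + 1 + 0 + 2 + 2 + 0 + 0 = 9
Change: 9 − 8 = +1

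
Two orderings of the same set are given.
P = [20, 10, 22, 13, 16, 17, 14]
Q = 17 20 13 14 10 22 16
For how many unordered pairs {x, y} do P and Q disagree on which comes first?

10 disagreeing pairs

Assign each item its position (1..7) in the first ordering, then rewrite the second ordering as that position sequence:
positions: 20→1, 10→2, 22→3, 13→4, 16→5, 17→6, 14→7
second ordering as positions: [6, 1, 4, 7, 2, 3, 5]
Discordant pairs = inversions in this position sequence.
6: 1, 4, 2, 3, 5 → 5
1: 0
4: 2, 3 → 2
7: 2, 3, 5 → 3
2: 0
3: 0
5: 0
Total: 5 + 0 + 2 + 3 + 0 + 0 + 0 = 10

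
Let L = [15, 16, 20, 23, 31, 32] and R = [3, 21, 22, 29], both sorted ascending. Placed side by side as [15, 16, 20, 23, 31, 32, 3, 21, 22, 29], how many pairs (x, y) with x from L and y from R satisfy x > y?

Take each right-half value and tally the left-half values above it:
r = 3: 15, 16, 20, 23, 31, 32 → 6
r = 21: 23, 31, 32 → 3
r = 22: 23, 31, 32 → 3
r = 29: 31, 32 → 2
Cross-inversions: 6 + 3 + 3 + 2 = 14

14 split inversions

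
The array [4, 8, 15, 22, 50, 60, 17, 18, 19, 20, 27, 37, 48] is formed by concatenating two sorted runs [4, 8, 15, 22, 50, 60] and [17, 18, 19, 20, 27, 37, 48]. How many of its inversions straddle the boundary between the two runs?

There are 18 split inversions.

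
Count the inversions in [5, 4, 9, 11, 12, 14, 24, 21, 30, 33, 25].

4 out-of-order pairs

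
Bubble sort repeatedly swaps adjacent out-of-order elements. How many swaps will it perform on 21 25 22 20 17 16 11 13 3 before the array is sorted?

33

Minimum adjacent swaps = number of inversions (each swap of adjacent out-of-order elements removes one inversion and no swap can remove more).
Count inversions — for each element, later elements that are smaller:
21: 20, 17, 16, 11, 13, 3 → 6
25: 22, 20, 17, 16, 11, 13, 3 → 7
22: 20, 17, 16, 11, 13, 3 → 6
20: 17, 16, 11, 13, 3 → 5
17: 16, 11, 13, 3 → 4
16: 11, 13, 3 → 3
11: 3 → 1
13: 3 → 1
3: none → 0
Total inversions: 6 + 7 + 6 + 5 + 4 + 3 + 1 + 1 + 0 = 33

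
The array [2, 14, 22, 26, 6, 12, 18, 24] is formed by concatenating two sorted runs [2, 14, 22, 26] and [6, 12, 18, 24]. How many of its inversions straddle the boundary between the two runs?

Count, for every r in R, how many entries of L exceed r:
r = 6: 14, 22, 26 → 3
r = 12: 14, 22, 26 → 3
r = 18: 22, 26 → 2
r = 24: 26 → 1
Cross-inversions: 3 + 3 + 2 + 1 = 9

Cross-inversions: 9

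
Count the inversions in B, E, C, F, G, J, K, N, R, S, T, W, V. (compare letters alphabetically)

2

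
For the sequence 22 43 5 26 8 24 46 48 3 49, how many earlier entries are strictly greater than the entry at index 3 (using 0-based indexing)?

1

The element at index 3 is 26.
Elements before it: 22, 43, 5
Those larger than 26: 43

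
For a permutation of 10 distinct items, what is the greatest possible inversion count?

Inversions: 45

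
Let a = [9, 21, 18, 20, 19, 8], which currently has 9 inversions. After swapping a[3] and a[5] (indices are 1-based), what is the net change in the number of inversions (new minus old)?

+1

Positions 3 and 5 hold 18 and 19; after swapping, the array is [9, 21, 19, 20, 18, 8].
For each element, count later entries that are smaller:
9 → 8 → 1
21 → 19, 20, 18, 8 → 4
19 → 18, 8 → 2
20 → 18, 8 → 2
18 → 8 → 1
8 → none → 0
Sum: 1 + 4 + 2 + 2 + 1 + 0 = 10
Change: 10 − 9 = +1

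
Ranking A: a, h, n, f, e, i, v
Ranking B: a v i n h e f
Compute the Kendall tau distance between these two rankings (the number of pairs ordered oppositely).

11 discordant pairs

Assign each item its position (1..7) in the first ordering, then rewrite the second ordering as that position sequence:
positions: a→1, h→2, n→3, f→4, e→5, i→6, v→7
second ordering as positions: [1, 7, 6, 3, 2, 5, 4]
Discordant pairs = inversions in this position sequence.
1: 0
7: 6, 3, 2, 5, 4 → 5
6: 3, 2, 5, 4 → 4
3: 2 → 1
2: 0
5: 4 → 1
4: 0
Total: 0 + 5 + 4 + 1 + 0 + 1 + 0 = 11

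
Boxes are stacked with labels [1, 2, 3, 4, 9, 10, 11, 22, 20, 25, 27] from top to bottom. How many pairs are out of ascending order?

Element-by-element contributions:
1 → none → 0
2 → none → 0
3 → none → 0
4 → none → 0
9 → none → 0
10 → none → 0
11 → none → 0
22 → 20 → 1
20 → none → 0
25 → none → 0
27 → none → 0
Sum: 0 + 0 + 0 + 0 + 0 + 0 + 0 + 1 + 0 + 0 + 0 = 1

1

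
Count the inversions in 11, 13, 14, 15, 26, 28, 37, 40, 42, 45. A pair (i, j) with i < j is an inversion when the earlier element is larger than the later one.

For each element, count later entries that are smaller:
11: 0
13: 0
14: 0
15: 0
26: 0
28: 0
37: 0
40: 0
42: 0
45: 0
Sum: 0 + 0 + 0 + 0 + 0 + 0 + 0 + 0 + 0 + 0 = 0

0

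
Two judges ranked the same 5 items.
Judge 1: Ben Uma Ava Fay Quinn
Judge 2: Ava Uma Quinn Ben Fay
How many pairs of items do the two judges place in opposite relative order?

5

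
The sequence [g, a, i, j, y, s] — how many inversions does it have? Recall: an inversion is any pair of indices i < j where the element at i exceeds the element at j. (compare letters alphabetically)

Element-by-element contributions:
g → a → 1
a → none → 0
i → none → 0
j → none → 0
y → s → 1
s → none → 0
Sum: 1 + 0 + 0 + 0 + 1 + 0 = 2

2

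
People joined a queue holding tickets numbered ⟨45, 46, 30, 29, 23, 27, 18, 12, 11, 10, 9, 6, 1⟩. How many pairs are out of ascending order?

Count, for each position, how many later elements it exceeds:
45 → 30, 29, 23, 27, 18, 12, 11, 10, 9, 6, 1 → 11
46 → 30, 29, 23, 27, 18, 12, 11, 10, 9, 6, 1 → 11
30 → 29, 23, 27, 18, 12, 11, 10, 9, 6, 1 → 10
29 → 23, 27, 18, 12, 11, 10, 9, 6, 1 → 9
23 → 18, 12, 11, 10, 9, 6, 1 → 7
27 → 18, 12, 11, 10, 9, 6, 1 → 7
18 → 12, 11, 10, 9, 6, 1 → 6
12 → 11, 10, 9, 6, 1 → 5
11 → 10, 9, 6, 1 → 4
10 → 9, 6, 1 → 3
9 → 6, 1 → 2
6 → 1 → 1
1 → none → 0
Sum: 11 + 11 + 10 + 9 + 7 + 7 + 6 + 5 + 4 + 3 + 2 + 1 + 0 = 76

Inversions: 76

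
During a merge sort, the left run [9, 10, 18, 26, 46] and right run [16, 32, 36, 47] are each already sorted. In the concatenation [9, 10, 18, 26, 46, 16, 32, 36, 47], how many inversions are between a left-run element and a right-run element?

5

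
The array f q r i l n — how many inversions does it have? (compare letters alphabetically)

6

Element-by-element contributions:
f → none → 0
q → i, l, n → 3
r → i, l, n → 3
i → none → 0
l → none → 0
n → none → 0
Sum: 0 + 3 + 3 + 0 + 0 + 0 = 6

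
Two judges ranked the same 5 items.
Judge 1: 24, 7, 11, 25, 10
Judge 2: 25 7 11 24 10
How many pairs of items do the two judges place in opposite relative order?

Assign each item its position (1..5) in the first ordering, then rewrite the second ordering as that position sequence:
positions: 24→1, 7→2, 11→3, 25→4, 10→5
second ordering as positions: [4, 2, 3, 1, 5]
Discordant pairs = inversions in this position sequence.
4: 2, 3, 1 → 3
2: 1 → 1
3: 1 → 1
1: 0
5: 0
Total: 3 + 1 + 1 + 0 + 0 = 5

Discordant pairs: 5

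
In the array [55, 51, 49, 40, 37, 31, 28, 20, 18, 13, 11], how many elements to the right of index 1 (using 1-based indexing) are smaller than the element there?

10

The element at index 1 is 55.
Elements after it: 51, 49, 40, 37, 31, 28, 20, 18, 13, 11
Those smaller than 55: 51, 49, 40, 37, 31, 28, 20, 18, 13, 11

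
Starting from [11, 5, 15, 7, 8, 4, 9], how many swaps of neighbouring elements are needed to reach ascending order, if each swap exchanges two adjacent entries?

12

Each adjacent swap fixes exactly one inversion, so the minimum swap count equals the number of inversions.
Count inversions — for each element, later elements that are smaller:
11: 5, 7, 8, 4, 9 → 5
5: 4 → 1
15: 7, 8, 4, 9 → 4
7: 4 → 1
8: 4 → 1
4: none → 0
9: none → 0
Total inversions: 5 + 1 + 4 + 1 + 1 + 0 + 0 = 12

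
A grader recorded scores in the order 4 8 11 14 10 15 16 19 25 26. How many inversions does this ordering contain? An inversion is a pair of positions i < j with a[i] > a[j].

Inversions: 2

Count, for each position, how many later elements it exceeds:
4: 0
8: 0
11: 1
14: 1
10: 0
15: 0
16: 0
19: 0
25: 0
26: 0
Sum: 0 + 0 + 1 + 1 + 0 + 0 + 0 + 0 + 0 + 0 = 2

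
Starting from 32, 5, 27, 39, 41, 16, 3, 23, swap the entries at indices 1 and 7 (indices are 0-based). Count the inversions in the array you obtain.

19

Positions 1 and 7 hold 5 and 23; after swapping, the array is [32, 23, 27, 39, 41, 16, 3, 5].
Count, for each position, how many later elements it exceeds:
32 → 23, 27, 16, 3, 5 → 5
23 → 16, 3, 5 → 3
27 → 16, 3, 5 → 3
39 → 16, 3, 5 → 3
41 → 16, 3, 5 → 3
16 → 3, 5 → 2
3 → none → 0
5 → none → 0
Sum: 5 + 3 + 3 + 3 + 3 + 2 + 0 + 0 = 19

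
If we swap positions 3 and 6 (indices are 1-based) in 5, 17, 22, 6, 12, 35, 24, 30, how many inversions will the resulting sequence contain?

Positions 3 and 6 hold 22 and 35; after swapping, the array is [5, 17, 35, 6, 12, 22, 24, 30].
Sweep left to right; for each value list the smaller values that follow it:
5: 0
17: 2
35: 5
6: 0
12: 0
22: 0
24: 0
30: 0
Sum: 0 + 2 + 5 + 0 + 0 + 0 + 0 + 0 = 7

7 inversions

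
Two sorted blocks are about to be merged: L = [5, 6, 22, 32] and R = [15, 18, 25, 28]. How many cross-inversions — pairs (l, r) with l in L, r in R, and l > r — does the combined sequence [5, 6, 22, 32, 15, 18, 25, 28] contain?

Split inversions: 6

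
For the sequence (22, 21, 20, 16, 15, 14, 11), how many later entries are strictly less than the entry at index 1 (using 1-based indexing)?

6 such elements

The element at index 1 is 22.
Elements after it: 21, 20, 16, 15, 14, 11
Those smaller than 22: 21, 20, 16, 15, 14, 11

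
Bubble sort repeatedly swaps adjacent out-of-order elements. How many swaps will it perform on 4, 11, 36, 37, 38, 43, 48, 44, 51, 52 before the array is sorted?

1

Minimum adjacent swaps = number of inversions (each swap of adjacent out-of-order elements removes one inversion and no swap can remove more).
Count inversions — for each element, later elements that are smaller:
4: none → 0
11: none → 0
36: none → 0
37: none → 0
38: none → 0
43: none → 0
48: 44 → 1
44: none → 0
51: none → 0
52: none → 0
Total inversions: 0 + 0 + 0 + 0 + 0 + 0 + 1 + 0 + 0 + 0 = 1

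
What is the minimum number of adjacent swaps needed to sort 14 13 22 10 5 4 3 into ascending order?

The minimum number of adjacent swaps to sort an array equals its inversion count, since every such swap removes exactly one inversion.
Count inversions — for each element, later elements that are smaller:
14: 13, 10, 5, 4, 3 → 5
13: 10, 5, 4, 3 → 4
22: 10, 5, 4, 3 → 4
10: 5, 4, 3 → 3
5: 4, 3 → 2
4: 3 → 1
3: none → 0
Total inversions: 5 + 4 + 4 + 3 + 2 + 1 + 0 = 19

There are 19 adjacent swaps.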